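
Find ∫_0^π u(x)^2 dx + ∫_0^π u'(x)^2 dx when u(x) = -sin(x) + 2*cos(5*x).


||u||_{H^1(0,π)}^2 = 53*π

u'(x) = -10*sin(5*x) - cos(x).
Expand u² and (u')² and integrate term by term on (0, π), using: for integers n ≥ 1, ∫_0^π sin²(nx) dx = ∫_0^π cos²(nx) dx = π/2; for n ≠ n', ∫_0^π sin(nx)sin(n'x) dx = ∫_0^π cos(nx)cos(n'x) dx = 0; and by product-to-sum, ∫_0^π sin(nx)cos(n'x) dx = ½∫_0^π [sin((n+n')x) + sin((n−n')x)] dx, which is 0 when n+n' is even and 2n/(n²−n'²) when n+n' is odd (it need not vanish on (0, π)).
  u² squared terms: (-1)²·∫sin(x)² dx = 1·π/2 = π/2;  (2)²·∫cos(5x)² dx = 4·π/2 = 2*π.
  u² cross terms: 2·(-1)·(2)·∫sin(x)·cos(5x) dx = -4·(0) = 0.
  So ∫_0^π u² dx = π/2 + 2*π + 0 = 5*π/2.
  (u')² squared terms: (-1)²·∫cos(x)² dx = 1·π/2 = π/2;  (-10)²·∫sin(5x)² dx = 100·π/2 = 50*π.
  (u')² cross terms: 2·(-1)·(-10)·∫cos(x)·sin(5x) dx = 20·(0) = 0.
  So ∫_0^π (u')² dx = π/2 + 50*π + 0 = 101*π/2.
||u||_{H^1}^2 = (5*π/2) + (101*π/2) = 53*π.


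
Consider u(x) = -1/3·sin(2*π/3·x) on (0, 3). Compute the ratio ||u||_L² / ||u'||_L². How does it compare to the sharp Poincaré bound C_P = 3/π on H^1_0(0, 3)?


||u||_L² / ||u'||_L² = 3/(2*π) < C_P = 3/π.

u(x) = -1/3·sin(2*π/3·x), so u'(x) = -2*π*cos(2*π*x/3)/9.
Writing u(x) = A·sin(kπx/L) with A = -1/3 and k = 2, use ∫_0^L sin²(kπx/L) dx = L/2 and ∫_0^L cos²(kπx/L) dx = L/2.
u² = 1/9·sin²(2*π/3·x) and (u')² = 4*π^2/81·cos²(2*π/3·x), and each of sin², cos² integrates to L/2 = 3/2 over (0, 3).
∫_0^3 u² dx = 1/6, so ||u||_L² = sqrt(6)/6.
∫_0^3 (u')² dx = 2*π^2/27, so ||u'||_L² = sqrt(6)*π/9.
Ratio ||u||_L² / ||u'||_L² = 3/(2*π).
Sharp Poincaré constant on H^1_0(0, 3) is C_P = L/π = 3/π, achieved by sin(π/3·x).
This is the k = 2 harmonic; the ratio L/(kπ) is strictly less than C_P = L/π, consistent with the sharp inequality ||u||_L² ≤ C_P ||u'||_L².


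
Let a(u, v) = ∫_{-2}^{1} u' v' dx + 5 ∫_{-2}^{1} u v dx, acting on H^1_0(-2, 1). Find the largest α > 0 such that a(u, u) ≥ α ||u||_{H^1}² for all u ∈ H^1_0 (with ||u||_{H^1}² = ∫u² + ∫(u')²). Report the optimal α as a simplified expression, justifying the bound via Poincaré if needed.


α = 1

Coercivity of a(·,·) on H^1_0(-2, 1) means a(u, u) ≥ α ||u||_{H^1}² for every u ∈ H^1_0.
The interval has length L = 3, and Poincaré/coercivity depend only on L. Here a(u, u) = ∫(u')² + (5)·∫u².
Here c = 5 ≥ 1, so a(u,u) = ∫(u')² + c∫u² ≥ ∫(u')² + ∫u² = ||u||_{H^1}², i.e. α = 1 works. No larger α is possible: a(u,u) ≥ α||u||_{H^1}² means (1−α)∫(u')² ≥ (α−c)∫u², and for the modes u_n = sin(nπ(x−x₀)/L) (x₀ the left endpoint) one has ∫u_n²/∫(u_n')² = (L/(nπ))² → 0, so a(u_n,u_n)/||u_n||_{H^1}² → 1. Hence the optimal constant is α = 1.
Therefore α = 1.


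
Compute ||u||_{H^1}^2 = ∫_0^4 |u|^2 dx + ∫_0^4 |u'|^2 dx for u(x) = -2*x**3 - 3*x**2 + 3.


||u||_{H^1}^2 = 217212/7

The H^1 norm (squared) on an interval (0, L) is
  ||u||_{H^1}^2 = ∫_0^L u(x)^2 dx + ∫_0^L u'(x)^2 dx.
Compute u'(x) = -6*x**2 - 6*x.
Then u(x)^2 = 4*x**6 + 12*x**5 + 9*x**4 - 12*x**3 - 18*x**2 + 9 and u'(x)^2 = 36*x**4 + 72*x**3 + 36*x**2.
Integrate each monomial from 0 to 4 using ∫_0^4 c·x^n dx = c·4^(n+1)/(n+1):
  ∫_0^4 u(x)^2 dx = ∫_0^4 (4*x^6 + 12*x^5 + 9*x^4 - 12*x^3 - 18*x^2 + 9) dx. Term by term:
    ∫_0^4 4*x^6 dx = 65536/7;  ∫_0^4 12*x^5 dx = 8192;  ∫_0^4 9*x^4 dx = 9216/5;
    ∫_0^4 -12*x^3 dx = -768;  ∫_0^4 -18*x^2 dx = -384;  ∫_0^4 9 dx = 36.
  Sum: 65536/7 + 8192 + 9216/5 − 768 − 384 + 36 = 639852/35.
  ∫_0^4 u'(x)^2 dx = ∫_0^4 (36*x^4 + 72*x^3 + 36*x^2) dx. Term by term:
    ∫_0^4 36*x^4 dx = 36864/5;  ∫_0^4 72*x^3 dx = 4608;  ∫_0^4 36*x^2 dx = 768.
  Sum: 36864/5 + 4608 + 768 = 63744/5.
Adding: ||u||_{H^1}^2 = 639852/35 + 63744/5 = 217212/7.


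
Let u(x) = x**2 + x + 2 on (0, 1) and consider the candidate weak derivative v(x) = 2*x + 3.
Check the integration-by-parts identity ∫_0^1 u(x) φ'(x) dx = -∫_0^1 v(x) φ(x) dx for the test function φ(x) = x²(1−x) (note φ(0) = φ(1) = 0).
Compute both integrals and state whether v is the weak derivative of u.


LHS = -11/60, RHS = -7/20. No, v is not the weak derivative of u.

u(x) = x**2 + x + 2, classical derivative u'(x) = 2*x + 1.
φ(x) = x²(1−x), so φ'(x) = x*(2 - 3*x).
Note φ(0) = φ(1) = 0, so the boundary term u·φ vanishes.
LHS = ∫_0^1 u(x) φ'(x) dx = ∫_0^1 (-3*x^4 - x^3 - 4*x^2 + 4*x) dx. Term by term:
  ∫_0^1 -3*x^4 dx = -3/5;  ∫_0^1 -x^3 dx = -1/4;  ∫_0^1 -4*x^2 dx = -4/3;
  ∫_0^1 4*x dx = 2.
Sum: -3/5 − 1/4 − 4/3 + 2 = -11/60.
So LHS = -11/60.
∫_0^1 v(x) φ(x) dx = ∫_0^1 (-2*x^4 - x^3 + 3*x^2) dx. Term by term:
  ∫_0^1 -2*x^4 dx = -2/5;  ∫_0^1 -x^3 dx = -1/4;  ∫_0^1 3*x^2 dx = 1.
Sum: -2/5 − 1/4 + 1 = 7/20.
So RHS = -∫_0^1 v(x) φ(x) dx = -7/20.
LHS − RHS = 1/6 ≠ 0, so the identity fails.
(For a valid weak derivative the identity must hold for EVERY test function, in particular this one. The failure shows v is NOT the weak derivative of u.)
Correct weak derivative would be u'(x) = 2*x + 1.


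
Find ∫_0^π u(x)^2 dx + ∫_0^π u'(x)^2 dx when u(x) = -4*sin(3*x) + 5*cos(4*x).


||u||_{H^1(0,π)}^2 = 4080/7 + 585*π/2

u'(x) = -20*sin(4*x) - 12*cos(3*x).
Expand u² and (u')² and integrate term by term on (0, π), using: for integers n ≥ 1, ∫_0^π sin²(nx) dx = ∫_0^π cos²(nx) dx = π/2; for n ≠ n', ∫_0^π sin(nx)sin(n'x) dx = ∫_0^π cos(nx)cos(n'x) dx = 0; and by product-to-sum, ∫_0^π sin(nx)cos(n'x) dx = ½∫_0^π [sin((n+n')x) + sin((n−n')x)] dx, which is 0 when n+n' is even and 2n/(n²−n'²) when n+n' is odd (it need not vanish on (0, π)).
  u² squared terms: (-4)²·∫sin(3x)² dx = 16·π/2 = 8*π;  (5)²·∫cos(4x)² dx = 25·π/2 = 25*π/2.
  u² cross terms: 2·(-4)·(5)·∫sin(3x)·cos(4x) dx = -40·(-6/7) = 240/7.
  So ∫_0^π u² dx = 8*π + 25*π/2 + 240/7 = 240/7 + 41*π/2.
  (u')² squared terms: (-20)²·∫sin(4x)² dx = 400·π/2 = 200*π;  (-12)²·∫cos(3x)² dx = 144·π/2 = 72*π.
  (u')² cross terms: 2·(-20)·(-12)·∫sin(4x)·cos(3x) dx = 480·(8/7) = 3840/7.
  So ∫_0^π (u')² dx = 200*π + 72*π + 3840/7 = 3840/7 + 272*π.
||u||_{H^1}^2 = (240/7 + 41*π/2) + (3840/7 + 272*π) = 4080/7 + 585*π/2.


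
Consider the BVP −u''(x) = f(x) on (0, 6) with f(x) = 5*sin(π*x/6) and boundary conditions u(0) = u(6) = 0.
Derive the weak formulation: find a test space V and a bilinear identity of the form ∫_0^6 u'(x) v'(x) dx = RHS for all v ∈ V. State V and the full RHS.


V = H^1_0(0, 6) (so v(0) = v(6) = 0); weak form: ∫_0^6 u'v' dx = ∫_0^6 (5*sin(π*x/6)) v dx for all v ∈ V.

Multiply both sides by a test function v and integrate from 0 to 6:
  ∫_0^6 −u''(x) v(x) dx = ∫_0^6 f(x) v(x) dx.
Integrate the LHS by parts once:
  ∫_0^6 −u'' v dx = −[u'(x) v(x)]_0^6 + ∫_0^6 u'(x) v'(x) dx.
Thus ∫_0^6 u'(x) v'(x) dx = ∫_0^6 f(x) v(x) dx + [u'(x) v(x)]_0^6.
Choose V so that boundary terms are either known or forced to vanish.
u is Dirichlet: u(0) = u(6) = 0. Let V = H^1_0(0, 6); then v(0) = v(6) = 0, and [u' v]_0^6 = 0.
Weak formulation: find u (satisfying any essential BC) such that ∫_0^6 u'(x) v'(x) dx = ∫_0^6 f v dx for all v ∈ V.
Substituting f(x) = 5*sin(π*x/6), the right-hand side is ∫_0^6 (5*sin(π*x/6)) v dx.


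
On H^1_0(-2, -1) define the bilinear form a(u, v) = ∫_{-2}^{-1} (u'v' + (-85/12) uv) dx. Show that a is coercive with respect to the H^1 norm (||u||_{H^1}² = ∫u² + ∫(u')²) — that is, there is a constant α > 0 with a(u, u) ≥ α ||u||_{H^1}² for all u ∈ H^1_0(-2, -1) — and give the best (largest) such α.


α = (-85/12 + π^2)/(1 + π^2)

Coercivity of a(·,·) on H^1_0(-2, -1) means a(u, u) ≥ α ||u||_{H^1}² for every u ∈ H^1_0.
The interval has length L = 1, and Poincaré/coercivity depend only on L. Here a(u, u) = ∫(u')² + (-85/12)·∫u².
Here c = -85/12 < 0 with |c| < (π/L)² = π^2, so coercivity still holds. The condition a(u,u) ≥ α||u||_{H^1}² reads (1−α)∫(u')² ≥ (α−c)∫u². Any admissible α is ≤ 1 (rapidly oscillating u have ∫u²/∫(u')² → 0), and α = 1 would force 0 ≥ (1−c)∫u², impossible since c < 1; so 1−α > 0. By the sharp Poincaré inequality on H^1_0 of an interval of length L, ∫(u')² ≥ (π/L)²∫u² with equality for the first sine mode sin(π(x−x₀)/L) (x₀ the left endpoint), so the inequality holds for all u iff (1−α)(π/L)² ≥ α − c, i.e. α ≤ ((π/L)² + c)/((π/L)² + 1) = (1 + c(L/π)²)/(1 + (L/π)²). (Direct route, valid since c ≤ 0: Poincaré gives c∫u² ≥ c(L/π)²∫(u')², so a(u,u) ≥ (1 + c(L/π)²)∫(u')², while ||u||_{H^1}² ≤ (1 + (L/π)²)∫(u')²; dividing yields the same α.) With (π/L)² = π^2 and c = -85/12, the largest admissible constant is α = ((π/L)² + c)/((π/L)² + 1).
Simplifying, α = (-85/12 + π^2)/(1 + π^2).


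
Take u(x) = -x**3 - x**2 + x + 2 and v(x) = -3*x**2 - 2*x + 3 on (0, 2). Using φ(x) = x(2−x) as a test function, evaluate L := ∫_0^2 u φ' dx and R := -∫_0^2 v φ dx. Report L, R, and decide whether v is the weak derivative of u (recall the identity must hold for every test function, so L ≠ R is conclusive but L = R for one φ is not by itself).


LHS = 92/15, RHS = 52/15. No, v is not the weak derivative of u.

u(x) = -x**3 - x**2 + x + 2, classical derivative u'(x) = -3*x**2 - 2*x + 1.
φ(x) = x(2−x), so φ'(x) = 2 - 2*x.
Note φ(0) = φ(2) = 0, so the boundary term u·φ vanishes.
LHS = ∫_0^2 u(x) φ'(x) dx = ∫_0^2 (2*x^4 - 4*x^2 - 2*x + 4) dx. Term by term:
  ∫_0^2 2*x^4 dx = 64/5;  ∫_0^2 -4*x^2 dx = -32/3;  ∫_0^2 -2*x dx = -4;
  ∫_0^2 4 dx = 8.
Sum: 64/5 − 32/3 − 4 + 8 = 92/15.
So LHS = 92/15.
∫_0^2 v(x) φ(x) dx = ∫_0^2 (3*x^4 - 4*x^3 - 7*x^2 + 6*x) dx. Term by term:
  ∫_0^2 3*x^4 dx = 96/5;  ∫_0^2 -4*x^3 dx = -16;  ∫_0^2 -7*x^2 dx = -56/3;
  ∫_0^2 6*x dx = 12.
Sum: 96/5 − 16 − 56/3 + 12 = -52/15.
So RHS = -∫_0^2 v(x) φ(x) dx = 52/15.
LHS − RHS = 8/3 ≠ 0, so the identity fails.
(For a valid weak derivative the identity must hold for EVERY test function, in particular this one. The failure shows v is NOT the weak derivative of u.)
Correct weak derivative would be u'(x) = -3*x**2 - 2*x + 1.


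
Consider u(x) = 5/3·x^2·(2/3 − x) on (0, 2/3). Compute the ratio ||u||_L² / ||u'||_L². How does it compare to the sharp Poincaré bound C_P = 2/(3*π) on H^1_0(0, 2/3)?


||u||_L² / ||u'||_L² = sqrt(14)/21 < C_P = 2/(3*π).

u(x) = 5/3·x^2·(2/3 − x), so u'(x) = 5*x*(4 - 9*x)/9.
u(x) = 5/3·x^2·(2/3 − x) vanishes at x = 0 and x = 2/3, so u ∈ H^1_0(0, 2/3). Differentiate via the product rule and integrate the resulting polynomials term by term.
  ∫_0^2/3 u² dx = ∫_0^2/3 (25*x^6/9 - 100*x^5/27 + 100*x^4/81) dx. Term by term:
    ∫_0^2/3 25*x^6/9 dx = 3200/137781;  ∫_0^2/3 -100*x^5/27 dx = -3200/59049;  ∫_0^2/3 100*x^4/81 dx = 640/19683.
  Sum: 3200/137781 − 3200/59049 + 640/19683 = 640/413343.
  ∫_0^2/3 (u')² dx = ∫_0^2/3 (25*x^4 - 200*x^3/9 + 400*x^2/81) dx. Term by term:
    ∫_0^2/3 25*x^4 dx = 160/243;  ∫_0^2/3 -200*x^3/9 dx = -800/729;  ∫_0^2/3 400*x^2/81 dx = 3200/6561.
  Sum: 160/243 − 800/729 + 3200/6561 = 320/6561.
∫_0^2/3 u² dx = 640/413343, so ||u||_L² = 8*sqrt(70)/1701.
∫_0^2/3 (u')² dx = 320/6561, so ||u'||_L² = 8*sqrt(5)/81.
Ratio ||u||_L² / ||u'||_L² = sqrt(14)/21.
Sharp Poincaré constant on H^1_0(0, 2/3) is C_P = L/π = 2/(3*π), achieved by sin(3*π/2·x).
A polynomial bump cannot attain the sharp Poincaré constant (only the first sine eigenfunction does), so the ratio is strictly less than C_P, consistent with ||u||_L² ≤ C_P ||u'||_L².


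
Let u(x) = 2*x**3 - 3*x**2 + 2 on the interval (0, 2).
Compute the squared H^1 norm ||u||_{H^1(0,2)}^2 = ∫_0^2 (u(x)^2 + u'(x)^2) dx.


||u||_{H^1}^2 = 344/7

The H^1 norm (squared) on an interval (0, L) is
  ||u||_{H^1}^2 = ∫_0^L u(x)^2 dx + ∫_0^L u'(x)^2 dx.
Compute u'(x) = 6*x**2 - 6*x.
Then u(x)^2 = 4*x**6 - 12*x**5 + 9*x**4 + 8*x**3 - 12*x**2 + 4 and u'(x)^2 = 36*x**4 - 72*x**3 + 36*x**2.
Integrate each monomial from 0 to 2 using ∫_0^2 c·x^n dx = c·2^(n+1)/(n+1):
  ∫_0^2 u(x)^2 dx = ∫_0^2 (4*x^6 - 12*x^5 + 9*x^4 + 8*x^3 - 12*x^2 + 4) dx. Term by term:
    ∫_0^2 4*x^6 dx = 512/7;  ∫_0^2 -12*x^5 dx = -128;  ∫_0^2 9*x^4 dx = 288/5;
    ∫_0^2 8*x^3 dx = 32;  ∫_0^2 -12*x^2 dx = -32;  ∫_0^2 4 dx = 8.
  Sum: 512/7 − 128 + 288/5 + 32 − 32 + 8 = 376/35.
  ∫_0^2 u'(x)^2 dx = ∫_0^2 (36*x^4 - 72*x^3 + 36*x^2) dx. Term by term:
    ∫_0^2 36*x^4 dx = 1152/5;  ∫_0^2 -72*x^3 dx = -288;  ∫_0^2 36*x^2 dx = 96.
  Sum: 1152/5 − 288 + 96 = 192/5.
Adding: ||u||_{H^1}^2 = 376/35 + 192/5 = 344/7.


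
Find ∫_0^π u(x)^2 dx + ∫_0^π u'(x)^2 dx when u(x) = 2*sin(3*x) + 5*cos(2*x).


||u||_{H^1(0,π)}^2 = 120 + 165*π/2

u'(x) = -10*sin(2*x) + 6*cos(3*x).
Expand u² and (u')² and integrate term by term on (0, π), using: for integers n ≥ 1, ∫_0^π sin²(nx) dx = ∫_0^π cos²(nx) dx = π/2; for n ≠ n', ∫_0^π sin(nx)sin(n'x) dx = ∫_0^π cos(nx)cos(n'x) dx = 0; and by product-to-sum, ∫_0^π sin(nx)cos(n'x) dx = ½∫_0^π [sin((n+n')x) + sin((n−n')x)] dx, which is 0 when n+n' is even and 2n/(n²−n'²) when n+n' is odd (it need not vanish on (0, π)).
  u² squared terms: (2)²·∫sin(3x)² dx = 4·π/2 = 2*π;  (5)²·∫cos(2x)² dx = 25·π/2 = 25*π/2.
  u² cross terms: 2·(2)·(5)·∫sin(3x)·cos(2x) dx = 20·(6/5) = 24.
  So ∫_0^π u² dx = 2*π + 25*π/2 + 24 = 24 + 29*π/2.
  (u')² squared terms: (-10)²·∫sin(2x)² dx = 100·π/2 = 50*π;  (6)²·∫cos(3x)² dx = 36·π/2 = 18*π.
  (u')² cross terms: 2·(-10)·(6)·∫sin(2x)·cos(3x) dx = -120·(-4/5) = 96.
  So ∫_0^π (u')² dx = 50*π + 18*π + 96 = 96 + 68*π.
||u||_{H^1}^2 = (24 + 29*π/2) + (96 + 68*π) = 120 + 165*π/2.


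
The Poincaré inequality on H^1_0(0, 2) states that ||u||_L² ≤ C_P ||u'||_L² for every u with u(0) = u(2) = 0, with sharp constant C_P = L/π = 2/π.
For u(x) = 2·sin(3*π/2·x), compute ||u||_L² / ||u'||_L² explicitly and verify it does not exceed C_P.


||u||_L² / ||u'||_L² = 2/(3*π) < C_P = 2/π.

u(x) = 2·sin(3*π/2·x), so u'(x) = 3*π*cos(3*π*x/2).
Writing u(x) = A·sin(kπx/L) with A = 2 and k = 3, use ∫_0^L sin²(kπx/L) dx = L/2 and ∫_0^L cos²(kπx/L) dx = L/2.
u² = 4·sin²(3*π/2·x) and (u')² = 9*π^2·cos²(3*π/2·x), and each of sin², cos² integrates to L/2 = 1 over (0, 2).
∫_0^2 u² dx = 4, so ||u||_L² = 2.
∫_0^2 (u')² dx = 9*π^2, so ||u'||_L² = 3*π.
Ratio ||u||_L² / ||u'||_L² = 2/(3*π).
Sharp Poincaré constant on H^1_0(0, 2) is C_P = L/π = 2/π, achieved by sin(π/2·x).
This is the k = 3 harmonic; the ratio L/(kπ) is strictly less than C_P = L/π, consistent with the sharp inequality ||u||_L² ≤ C_P ||u'||_L².


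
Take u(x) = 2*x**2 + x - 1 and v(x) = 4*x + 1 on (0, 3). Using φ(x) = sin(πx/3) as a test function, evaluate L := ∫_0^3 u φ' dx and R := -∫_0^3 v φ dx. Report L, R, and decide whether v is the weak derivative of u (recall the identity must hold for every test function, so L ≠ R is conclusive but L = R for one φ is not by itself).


LHS = -42/π, RHS = -42/π. Yes, v = u' weakly.

u(x) = 2*x**2 + x - 1, classical derivative u'(x) = 4*x + 1.
φ(x) = sin(πx/3), so φ'(x) = π*cos(π*x/3)/3.
Note φ(0) = φ(3) = 0, so the boundary term u·φ vanishes.
LHS = ∫_0^3 u(x) φ'(x) dx = ∫_0^3 (2*π*x^2*cos(π*x/3)/3 + π*x*cos(π*x/3)/3 - π*cos(π*x/3)/3) dx. Term by term:
  ∫_0^3 -π*cos(π*x/3)/3 dx = 0;  ∫_0^3 π*x*cos(π*x/3)/3 dx = -6/π;  ∫_0^3 2*π*x^2*cos(π*x/3)/3 dx = -36/π.
Sum: 0 − 6/π − 36/π = -42/π.
So LHS = -42/π.
∫_0^3 v(x) φ(x) dx = ∫_0^3 (4*x*sin(π*x/3) + sin(π*x/3)) dx. Term by term:
  ∫_0^3 4*x*sin(π*x/3) dx = 36/π;  ∫_0^3 sin(π*x/3) dx = 6/π.
Sum: 36/π + 6/π = 42/π.
So RHS = -∫_0^3 v(x) φ(x) dx = -42/π.
LHS = RHS, so the identity holds for this test φ.
Moreover u is smooth here and v(x) = u'(x) = 4*x + 1 pointwise, so the identity holds for every test function. Hence v is the weak derivative of u.


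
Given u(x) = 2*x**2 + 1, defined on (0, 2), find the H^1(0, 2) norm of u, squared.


||u||_{H^1}^2 = 1214/15

The H^1 norm (squared) on an interval (0, L) is
  ||u||_{H^1}^2 = ∫_0^L u(x)^2 dx + ∫_0^L u'(x)^2 dx.
Compute u'(x) = 4*x.
Then u(x)^2 = 4*x**4 + 4*x**2 + 1 and u'(x)^2 = 16*x**2.
Integrate each monomial from 0 to 2 using ∫_0^2 c·x^n dx = c·2^(n+1)/(n+1):
  ∫_0^2 u(x)^2 dx = ∫_0^2 (4*x^4 + 4*x^2 + 1) dx. Term by term:
    ∫_0^2 4*x^4 dx = 128/5;  ∫_0^2 4*x^2 dx = 32/3;  ∫_0^2 1 dx = 2.
  Sum: 128/5 + 32/3 + 2 = 574/15.
  ∫_0^2 u'(x)^2 dx = ∫_0^2 (16*x^2) dx. Term by term:
    ∫_0^2 16*x^2 dx = 128/3.
Adding: ||u||_{H^1}^2 = 574/15 + 128/3 = 1214/15.


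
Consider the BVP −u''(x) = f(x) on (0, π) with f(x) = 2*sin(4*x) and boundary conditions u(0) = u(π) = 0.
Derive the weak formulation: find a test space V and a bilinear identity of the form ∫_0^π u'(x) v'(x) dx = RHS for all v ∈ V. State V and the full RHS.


V = H^1_0(0, π) (so v(0) = v(π) = 0); weak form: ∫_0^π u'v' dx = ∫_0^π (2*sin(4*x)) v dx for all v ∈ V.

Multiply both sides by a test function v and integrate from 0 to π:
  ∫_0^π −u''(x) v(x) dx = ∫_0^π f(x) v(x) dx.
Integrate the LHS by parts once:
  ∫_0^π −u'' v dx = −[u'(x) v(x)]_0^π + ∫_0^π u'(x) v'(x) dx.
Thus ∫_0^π u'(x) v'(x) dx = ∫_0^π f(x) v(x) dx + [u'(x) v(x)]_0^π.
Choose V so that boundary terms are either known or forced to vanish.
u is Dirichlet: u(0) = u(π) = 0. Let V = H^1_0(0, π); then v(0) = v(π) = 0, and [u' v]_0^π = 0.
Weak formulation: find u (satisfying any essential BC) such that ∫_0^π u'(x) v'(x) dx = ∫_0^π f v dx for all v ∈ V.
Substituting f(x) = 2*sin(4*x), the right-hand side is ∫_0^π (2*sin(4*x)) v dx.


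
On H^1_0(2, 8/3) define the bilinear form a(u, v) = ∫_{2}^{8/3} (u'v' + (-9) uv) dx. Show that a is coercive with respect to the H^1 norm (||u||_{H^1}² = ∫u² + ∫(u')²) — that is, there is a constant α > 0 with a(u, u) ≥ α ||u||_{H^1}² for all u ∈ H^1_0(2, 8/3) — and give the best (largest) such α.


α = 9*(-4 + π^2)/(4 + 9*π^2)

Coercivity of a(·,·) on H^1_0(2, 8/3) means a(u, u) ≥ α ||u||_{H^1}² for every u ∈ H^1_0.
The interval has length L = 2/3, and Poincaré/coercivity depend only on L. Here a(u, u) = ∫(u')² + (-9)·∫u².
Here c = -9 < 0 with |c| < (π/L)² = 9*π^2/4, so coercivity still holds. The condition a(u,u) ≥ α||u||_{H^1}² reads (1−α)∫(u')² ≥ (α−c)∫u². Any admissible α is ≤ 1 (rapidly oscillating u have ∫u²/∫(u')² → 0), and α = 1 would force 0 ≥ (1−c)∫u², impossible since c < 1; so 1−α > 0. By the sharp Poincaré inequality on H^1_0 of an interval of length L, ∫(u')² ≥ (π/L)²∫u² with equality for the first sine mode sin(π(x−x₀)/L) (x₀ the left endpoint), so the inequality holds for all u iff (1−α)(π/L)² ≥ α − c, i.e. α ≤ ((π/L)² + c)/((π/L)² + 1) = (1 + c(L/π)²)/(1 + (L/π)²). (Direct route, valid since c ≤ 0: Poincaré gives c∫u² ≥ c(L/π)²∫(u')², so a(u,u) ≥ (1 + c(L/π)²)∫(u')², while ||u||_{H^1}² ≤ (1 + (L/π)²)∫(u')²; dividing yields the same α.) With (π/L)² = 9*π^2/4 and c = -9, the largest admissible constant is α = ((π/L)² + c)/((π/L)² + 1).
Simplifying, α = 9*(-4 + π^2)/(4 + 9*π^2).


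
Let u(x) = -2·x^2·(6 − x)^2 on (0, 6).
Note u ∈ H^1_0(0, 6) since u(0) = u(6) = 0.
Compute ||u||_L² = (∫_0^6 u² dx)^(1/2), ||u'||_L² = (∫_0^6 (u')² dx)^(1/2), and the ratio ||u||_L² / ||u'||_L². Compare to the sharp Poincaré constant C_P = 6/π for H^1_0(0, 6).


||u||_L² / ||u'||_L² = sqrt(3) < C_P = 6/π.

u(x) = -2·x^2·(6 − x)^2, so u'(x) = 8*x*(-x^2 + 9*x - 18).
u(x) = -2·x^2·(6 − x)^2 vanishes at x = 0 and x = 6, so u ∈ H^1_0(0, 6). Differentiate via the product rule and integrate the resulting polynomials term by term.
  ∫_0^6 u² dx = ∫_0^6 (4*x^8 - 96*x^7 + 864*x^6 - 3456*x^5 + 5184*x^4) dx. Term by term:
    ∫_0^6 4*x^8 dx = 4478976;  ∫_0^6 -96*x^7 dx = -20155392;  ∫_0^6 864*x^6 dx = 241864704/7;
    ∫_0^6 -3456*x^5 dx = -26873856;  ∫_0^6 5184*x^4 dx = 40310784/5.
  Sum: 4478976 − 20155392 + 241864704/7 − 26873856 + 40310784/5 = 2239488/35.
  ∫_0^6 (u')² dx = ∫_0^6 (64*x^6 - 1152*x^5 + 7488*x^4 - 20736*x^3 + 20736*x^2) dx. Term by term:
    ∫_0^6 64*x^6 dx = 17915904/7;  ∫_0^6 -1152*x^5 dx = -8957952;  ∫_0^6 7488*x^4 dx = 58226688/5;
    ∫_0^6 -20736*x^3 dx = -6718464;  ∫_0^6 20736*x^2 dx = 1492992.
  Sum: 17915904/7 − 8957952 + 58226688/5 − 6718464 + 1492992 = 746496/35.
∫_0^6 u² dx = 2239488/35, so ||u||_L² = 864*sqrt(105)/35.
∫_0^6 (u')² dx = 746496/35, so ||u'||_L² = 864*sqrt(35)/35.
Ratio ||u||_L² / ||u'||_L² = sqrt(3).
Sharp Poincaré constant on H^1_0(0, 6) is C_P = L/π = 6/π, achieved by sin(π/6·x).
A polynomial bump cannot attain the sharp Poincaré constant (only the first sine eigenfunction does), so the ratio is strictly less than C_P, consistent with ||u||_L² ≤ C_P ||u'||_L².


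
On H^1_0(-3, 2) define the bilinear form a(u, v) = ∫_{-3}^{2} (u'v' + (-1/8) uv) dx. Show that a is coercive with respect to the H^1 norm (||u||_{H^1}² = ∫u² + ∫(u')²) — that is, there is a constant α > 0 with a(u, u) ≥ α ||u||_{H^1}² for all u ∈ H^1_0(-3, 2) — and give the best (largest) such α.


α = (-25/8 + π^2)/(π^2 + 25)

Coercivity of a(·,·) on H^1_0(-3, 2) means a(u, u) ≥ α ||u||_{H^1}² for every u ∈ H^1_0.
The interval has length L = 5, and Poincaré/coercivity depend only on L. Here a(u, u) = ∫(u')² + (-1/8)·∫u².
Here c = -1/8 < 0 with |c| < (π/L)² = π^2/25, so coercivity still holds. The condition a(u,u) ≥ α||u||_{H^1}² reads (1−α)∫(u')² ≥ (α−c)∫u². Any admissible α is ≤ 1 (rapidly oscillating u have ∫u²/∫(u')² → 0), and α = 1 would force 0 ≥ (1−c)∫u², impossible since c < 1; so 1−α > 0. By the sharp Poincaré inequality on H^1_0 of an interval of length L, ∫(u')² ≥ (π/L)²∫u² with equality for the first sine mode sin(π(x−x₀)/L) (x₀ the left endpoint), so the inequality holds for all u iff (1−α)(π/L)² ≥ α − c, i.e. α ≤ ((π/L)² + c)/((π/L)² + 1) = (1 + c(L/π)²)/(1 + (L/π)²). (Direct route, valid since c ≤ 0: Poincaré gives c∫u² ≥ c(L/π)²∫(u')², so a(u,u) ≥ (1 + c(L/π)²)∫(u')², while ||u||_{H^1}² ≤ (1 + (L/π)²)∫(u')²; dividing yields the same α.) With (π/L)² = π^2/25 and c = -1/8, the largest admissible constant is α = ((π/L)² + c)/((π/L)² + 1).
Simplifying, α = (-25/8 + π^2)/(π^2 + 25).


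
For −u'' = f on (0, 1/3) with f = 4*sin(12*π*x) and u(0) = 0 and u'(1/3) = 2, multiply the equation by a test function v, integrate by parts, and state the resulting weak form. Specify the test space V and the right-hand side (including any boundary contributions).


V = {v ∈ H^1(0, 1/3) : v(0) = 0} (test functions vanish at x = 0 where u is specified); weak form: ∫_0^1/3 u'v' dx = ∫_0^1/3 (4*sin(12*π*x)) v dx + 2·v(1/3) for all v ∈ V.

Multiply both sides by a test function v and integrate from 0 to 1/3:
  ∫_0^1/3 −u''(x) v(x) dx = ∫_0^1/3 f(x) v(x) dx.
Integrate the LHS by parts once:
  ∫_0^1/3 −u'' v dx = −[u'(x) v(x)]_0^1/3 + ∫_0^1/3 u'(x) v'(x) dx.
Thus ∫_0^1/3 u'(x) v'(x) dx = ∫_0^1/3 f(x) v(x) dx + [u'(x) v(x)]_0^1/3.
Choose V so that boundary terms are either known or forced to vanish.
Mixed BC: u(0) = 0 (Dirichlet) and u'(1/3) = 2 (Neumann). Define V = {v ∈ H^1(0, 1/3) : v(0) = 0}. Then [u' v]_0^1/3 = u'(1/3)·v(1/3) − u'(0)·0 = 2·v(1/3).
Weak formulation: find u (satisfying any essential BC) such that ∫_0^1/3 u'(x) v'(x) dx = ∫_0^1/3 f v dx + 2·v(1/3) for all v ∈ V (Dirichlet at 0 absorbed into V; Neumann datum at x = 1/3 contributes the boundary term).
Substituting f(x) = 4*sin(12*π*x), the right-hand side is ∫_0^1/3 (4*sin(12*π*x)) v dx + 2·v(1/3).


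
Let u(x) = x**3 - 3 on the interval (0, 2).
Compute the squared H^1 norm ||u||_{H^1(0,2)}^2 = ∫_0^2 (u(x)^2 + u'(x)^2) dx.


||u||_{H^1}^2 = 2446/35

The H^1 norm (squared) on an interval (0, L) is
  ||u||_{H^1}^2 = ∫_0^L u(x)^2 dx + ∫_0^L u'(x)^2 dx.
Compute u'(x) = 3*x**2.
Then u(x)^2 = x**6 - 6*x**3 + 9 and u'(x)^2 = 9*x**4.
Integrate each monomial from 0 to 2 using ∫_0^2 c·x^n dx = c·2^(n+1)/(n+1):
  ∫_0^2 u(x)^2 dx = ∫_0^2 (x^6 - 6*x^3 + 9) dx. Term by term:
    ∫_0^2 x^6 dx = 128/7;  ∫_0^2 -6*x^3 dx = -24;  ∫_0^2 9 dx = 18.
  Sum: 128/7 − 24 + 18 = 86/7.
  ∫_0^2 u'(x)^2 dx = ∫_0^2 (9*x^4) dx. Term by term:
    ∫_0^2 9*x^4 dx = 288/5.
Adding: ||u||_{H^1}^2 = 86/7 + 288/5 = 2446/35.


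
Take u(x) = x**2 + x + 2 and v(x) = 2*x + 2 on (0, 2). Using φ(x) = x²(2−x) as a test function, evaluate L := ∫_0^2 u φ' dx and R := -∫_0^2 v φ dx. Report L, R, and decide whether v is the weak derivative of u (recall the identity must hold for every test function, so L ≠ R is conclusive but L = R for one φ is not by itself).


LHS = -68/15, RHS = -88/15. No, v is not the weak derivative of u.

u(x) = x**2 + x + 2, classical derivative u'(x) = 2*x + 1.
φ(x) = x²(2−x), so φ'(x) = x*(4 - 3*x).
Note φ(0) = φ(2) = 0, so the boundary term u·φ vanishes.
LHS = ∫_0^2 u(x) φ'(x) dx = ∫_0^2 (-3*x^4 + x^3 - 2*x^2 + 8*x) dx. Term by term:
  ∫_0^2 -3*x^4 dx = -96/5;  ∫_0^2 x^3 dx = 4;  ∫_0^2 -2*x^2 dx = -16/3;
  ∫_0^2 8*x dx = 16.
Sum: -96/5 + 4 − 16/3 + 16 = -68/15.
So LHS = -68/15.
∫_0^2 v(x) φ(x) dx = ∫_0^2 (-2*x^4 + 2*x^3 + 4*x^2) dx. Term by term:
  ∫_0^2 -2*x^4 dx = -64/5;  ∫_0^2 2*x^3 dx = 8;  ∫_0^2 4*x^2 dx = 32/3.
Sum: -64/5 + 8 + 32/3 = 88/15.
So RHS = -∫_0^2 v(x) φ(x) dx = -88/15.
LHS − RHS = 4/3 ≠ 0, so the identity fails.
(For a valid weak derivative the identity must hold for EVERY test function, in particular this one. The failure shows v is NOT the weak derivative of u.)
Correct weak derivative would be u'(x) = 2*x + 1.


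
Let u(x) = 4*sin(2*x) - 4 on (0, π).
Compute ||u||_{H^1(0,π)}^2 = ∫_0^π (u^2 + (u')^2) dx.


||u||_{H^1(0,π)}^2 = 56*π

u'(x) = 8*cos(2*x).
Expand u² and (u')² and integrate term by term on (0, π), using: for integers n ≥ 1, ∫_0^π sin²(nx) dx = ∫_0^π cos²(nx) dx = π/2; for n ≠ n', ∫_0^π sin(nx)sin(n'x) dx = ∫_0^π cos(nx)cos(n'x) dx = 0; and by product-to-sum, ∫_0^π sin(nx)cos(n'x) dx = ½∫_0^π [sin((n+n')x) + sin((n−n')x)] dx, which is 0 when n+n' is even and 2n/(n²−n'²) when n+n' is odd (it need not vanish on (0, π)). For the constant mode: ∫_0^π 1 dx = π, ∫_0^π cos(nx) dx = 0, ∫_0^π sin(nx) dx = (1−(−1)^n)/n.
  u² squared terms: (-4)²·∫1 dx = 16·π = 16*π;  (4)²·∫sin(2x)² dx = 16·π/2 = 8*π.
  u² cross terms: 2·(-4)·(4)·∫1·sin(2x) dx = -32·(0) = 0.
  So ∫_0^π u² dx = 16*π + 8*π + 0 = 24*π.
  (u')² squared terms: (8)²·∫cos(2x)² dx = 64·π/2 = 32*π.
  So ∫_0^π (u')² dx = 32*π.
||u||_{H^1}^2 = (24*π) + (32*π) = 56*π.


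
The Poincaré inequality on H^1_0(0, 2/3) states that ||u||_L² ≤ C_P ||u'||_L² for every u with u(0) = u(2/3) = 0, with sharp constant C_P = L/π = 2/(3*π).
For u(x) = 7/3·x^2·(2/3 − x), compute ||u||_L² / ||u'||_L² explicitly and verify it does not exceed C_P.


||u||_L² / ||u'||_L² = sqrt(14)/21 < C_P = 2/(3*π).

u(x) = 7/3·x^2·(2/3 − x), so u'(x) = 7*x*(4 - 9*x)/9.
u(x) = 7/3·x^2·(2/3 − x) vanishes at x = 0 and x = 2/3, so u ∈ H^1_0(0, 2/3). Differentiate via the product rule and integrate the resulting polynomials term by term.
  ∫_0^2/3 u² dx = ∫_0^2/3 (49*x^6/9 - 196*x^5/27 + 196*x^4/81) dx. Term by term:
    ∫_0^2/3 49*x^6/9 dx = 896/19683;  ∫_0^2/3 -196*x^5/27 dx = -6272/59049;  ∫_0^2/3 196*x^4/81 dx = 6272/98415.
  Sum: 896/19683 − 6272/59049 + 6272/98415 = 896/295245.
  ∫_0^2/3 (u')² dx = ∫_0^2/3 (49*x^4 - 392*x^3/9 + 784*x^2/81) dx. Term by term:
    ∫_0^2/3 49*x^4 dx = 1568/1215;  ∫_0^2/3 -392*x^3/9 dx = -1568/729;  ∫_0^2/3 784*x^2/81 dx = 6272/6561.
  Sum: 1568/1215 − 1568/729 + 6272/6561 = 3136/32805.
∫_0^2/3 u² dx = 896/295245, so ||u||_L² = 8*sqrt(70)/1215.
∫_0^2/3 (u')² dx = 3136/32805, so ||u'||_L² = 56*sqrt(5)/405.
Ratio ||u||_L² / ||u'||_L² = sqrt(14)/21.
Sharp Poincaré constant on H^1_0(0, 2/3) is C_P = L/π = 2/(3*π), achieved by sin(3*π/2·x).
A polynomial bump cannot attain the sharp Poincaré constant (only the first sine eigenfunction does), so the ratio is strictly less than C_P, consistent with ||u||_L² ≤ C_P ||u'||_L².


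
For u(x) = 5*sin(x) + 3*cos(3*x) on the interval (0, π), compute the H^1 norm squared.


||u||_{H^1(0,π)}^2 = 70*π

u'(x) = -9*sin(3*x) + 5*cos(x).
Expand u² and (u')² and integrate term by term on (0, π), using: for integers n ≥ 1, ∫_0^π sin²(nx) dx = ∫_0^π cos²(nx) dx = π/2; for n ≠ n', ∫_0^π sin(nx)sin(n'x) dx = ∫_0^π cos(nx)cos(n'x) dx = 0; and by product-to-sum, ∫_0^π sin(nx)cos(n'x) dx = ½∫_0^π [sin((n+n')x) + sin((n−n')x)] dx, which is 0 when n+n' is even and 2n/(n²−n'²) when n+n' is odd (it need not vanish on (0, π)).
  u² squared terms: (3)²·∫cos(3x)² dx = 9·π/2 = 9*π/2;  (5)²·∫sin(x)² dx = 25·π/2 = 25*π/2.
  u² cross terms: 2·(3)·(5)·∫cos(3x)·sin(x) dx = 30·(0) = 0.
  So ∫_0^π u² dx = 9*π/2 + 25*π/2 + 0 = 17*π.
  (u')² squared terms: (-9)²·∫sin(3x)² dx = 81·π/2 = 81*π/2;  (5)²·∫cos(x)² dx = 25·π/2 = 25*π/2.
  (u')² cross terms: 2·(-9)·(5)·∫sin(3x)·cos(x) dx = -90·(0) = 0.
  So ∫_0^π (u')² dx = 81*π/2 + 25*π/2 + 0 = 53*π.
||u||_{H^1}^2 = (17*π) + (53*π) = 70*π.


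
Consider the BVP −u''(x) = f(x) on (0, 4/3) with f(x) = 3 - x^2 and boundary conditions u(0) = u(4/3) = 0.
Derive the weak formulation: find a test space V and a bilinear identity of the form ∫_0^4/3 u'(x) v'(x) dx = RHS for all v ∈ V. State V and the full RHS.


V = H^1_0(0, 4/3) (so v(0) = v(4/3) = 0); weak form: ∫_0^4/3 u'v' dx = ∫_0^4/3 (3 - x^2) v dx for all v ∈ V.

Multiply both sides by a test function v and integrate from 0 to 4/3:
  ∫_0^4/3 −u''(x) v(x) dx = ∫_0^4/3 f(x) v(x) dx.
Integrate the LHS by parts once:
  ∫_0^4/3 −u'' v dx = −[u'(x) v(x)]_0^4/3 + ∫_0^4/3 u'(x) v'(x) dx.
Thus ∫_0^4/3 u'(x) v'(x) dx = ∫_0^4/3 f(x) v(x) dx + [u'(x) v(x)]_0^4/3.
Choose V so that boundary terms are either known or forced to vanish.
u is Dirichlet: u(0) = u(4/3) = 0. Let V = H^1_0(0, 4/3); then v(0) = v(4/3) = 0, and [u' v]_0^4/3 = 0.
Weak formulation: find u (satisfying any essential BC) such that ∫_0^4/3 u'(x) v'(x) dx = ∫_0^4/3 f v dx for all v ∈ V.
Substituting f(x) = 3 - x^2, the right-hand side is ∫_0^4/3 (3 - x^2) v dx.


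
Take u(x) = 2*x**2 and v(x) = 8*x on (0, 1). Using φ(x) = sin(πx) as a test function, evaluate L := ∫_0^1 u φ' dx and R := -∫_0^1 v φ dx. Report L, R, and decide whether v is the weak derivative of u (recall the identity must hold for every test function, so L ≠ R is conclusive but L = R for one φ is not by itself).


LHS = -4/π, RHS = -8/π. No, v is not the weak derivative of u.

u(x) = 2*x**2, classical derivative u'(x) = 4*x.
φ(x) = sin(πx), so φ'(x) = π*cos(π*x).
Note φ(0) = φ(1) = 0, so the boundary term u·φ vanishes.
LHS = ∫_0^1 u(x) φ'(x) dx = ∫_0^1 (2*π*x^2*cos(π*x)) dx. Term by term:
  ∫_0^1 2*π*x^2*cos(π*x) dx = -4/π.
So LHS = -4/π.
∫_0^1 v(x) φ(x) dx = ∫_0^1 (8*x*sin(π*x)) dx. Term by term:
  ∫_0^1 8*x*sin(π*x) dx = 8/π.
So RHS = -∫_0^1 v(x) φ(x) dx = -8/π.
LHS − RHS = 4/π ≠ 0, so the identity fails.
(For a valid weak derivative the identity must hold for EVERY test function, in particular this one. The failure shows v is NOT the weak derivative of u.)
Correct weak derivative would be u'(x) = 4*x.


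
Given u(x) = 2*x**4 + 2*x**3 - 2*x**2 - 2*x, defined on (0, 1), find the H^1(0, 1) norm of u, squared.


||u||_{H^1}^2 = 3029/315

The H^1 norm (squared) on an interval (0, L) is
  ||u||_{H^1}^2 = ∫_0^L u(x)^2 dx + ∫_0^L u'(x)^2 dx.
Compute u'(x) = 8*x**3 + 6*x**2 - 4*x - 2.
Then u(x)^2 = 4*x**8 + 8*x**7 - 4*x**6 - 16*x**5 - 4*x**4 + 8*x**3 + 4*x**2 and u'(x)^2 = 64*x**6 + 96*x**5 - 28*x**4 - 80*x**3 - 8*x**2 + 16*x + 4.
Integrate each monomial from 0 to 1 using ∫_0^1 c·x^n dx = c·1^(n+1)/(n+1):
  ∫_0^1 u(x)^2 dx = ∫_0^1 (4*x^8 + 8*x^7 - 4*x^6 - 16*x^5 - 4*x^4 + 8*x^3 + 4*x^2) dx. Term by term:
    ∫_0^1 4*x^8 dx = 4/9;  ∫_0^1 8*x^7 dx = 1;  ∫_0^1 -4*x^6 dx = -4/7;
    ∫_0^1 -16*x^5 dx = -8/3;  ∫_0^1 -4*x^4 dx = -4/5;  ∫_0^1 8*x^3 dx = 2;
    ∫_0^1 4*x^2 dx = 4/3.
  Sum: 4/9 + 1 − 4/7 − 8/3 − 4/5 + 2 + 4/3 = 233/315.
  ∫_0^1 u'(x)^2 dx = ∫_0^1 (64*x^6 + 96*x^5 - 28*x^4 - 80*x^3 - 8*x^2 + 16*x + 4) dx. Term by term:
    ∫_0^1 64*x^6 dx = 64/7;  ∫_0^1 96*x^5 dx = 16;  ∫_0^1 -28*x^4 dx = -28/5;
    ∫_0^1 -80*x^3 dx = -20;  ∫_0^1 -8*x^2 dx = -8/3;  ∫_0^1 16*x dx = 8;
    ∫_0^1 4 dx = 4.
  Sum: 64/7 + 16 − 28/5 − 20 − 8/3 + 8 + 4 = 932/105.
Adding: ||u||_{H^1}^2 = 233/315 + 932/105 = 3029/315.


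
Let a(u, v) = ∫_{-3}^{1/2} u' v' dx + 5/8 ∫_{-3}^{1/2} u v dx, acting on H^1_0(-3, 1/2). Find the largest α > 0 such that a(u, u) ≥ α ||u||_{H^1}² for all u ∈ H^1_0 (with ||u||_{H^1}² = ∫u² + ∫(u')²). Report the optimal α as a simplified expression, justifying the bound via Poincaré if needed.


α = (245 + 32*π^2)/(8*(4*π^2 + 49))

Coercivity of a(·,·) on H^1_0(-3, 1/2) means a(u, u) ≥ α ||u||_{H^1}² for every u ∈ H^1_0.
The interval has length L = 7/2, and Poincaré/coercivity depend only on L. Here a(u, u) = ∫(u')² + (5/8)·∫u².
Here 0 < c = 5/8 < 1. The condition a(u,u) ≥ α||u||_{H^1}² reads (1−α)∫(u')² ≥ (α−c)∫u². Any admissible α is ≤ 1 (rapidly oscillating u have ∫u²/∫(u')² → 0), and α = 1 would force 0 ≥ (1−c)∫u², impossible since c < 1; so 1−α > 0. By the sharp Poincaré inequality on H^1_0 of an interval of length L, ∫(u')² ≥ (π/L)²∫u² with equality for the first sine mode sin(π(x−x₀)/L) (x₀ the left endpoint), so the inequality holds for all u iff (1−α)(π/L)² ≥ α − c, i.e. α ≤ ((π/L)² + c)/((π/L)² + 1) = (1 + c(L/π)²)/(1 + (L/π)²). With (π/L)² = 4*π^2/49 and c = 5/8, the largest admissible constant is α = ((π/L)² + c)/((π/L)² + 1).
Simplifying, α = (245 + 32*π^2)/(8*(4*π^2 + 49)).


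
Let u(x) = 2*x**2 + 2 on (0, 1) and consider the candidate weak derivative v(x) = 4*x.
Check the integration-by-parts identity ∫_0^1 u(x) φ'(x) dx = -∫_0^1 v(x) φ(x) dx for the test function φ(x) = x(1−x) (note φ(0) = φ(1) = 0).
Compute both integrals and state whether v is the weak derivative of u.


LHS = -1/3, RHS = -1/3. Yes, v = u' weakly.

u(x) = 2*x**2 + 2, classical derivative u'(x) = 4*x.
φ(x) = x(1−x), so φ'(x) = 1 - 2*x.
Note φ(0) = φ(1) = 0, so the boundary term u·φ vanishes.
LHS = ∫_0^1 u(x) φ'(x) dx = ∫_0^1 (-4*x^3 + 2*x^2 - 4*x + 2) dx. Term by term:
  ∫_0^1 -4*x^3 dx = -1;  ∫_0^1 2*x^2 dx = 2/3;  ∫_0^1 -4*x dx = -2;
  ∫_0^1 2 dx = 2.
Sum: -1 + 2/3 − 2 + 2 = -1/3.
So LHS = -1/3.
∫_0^1 v(x) φ(x) dx = ∫_0^1 (-4*x^3 + 4*x^2) dx. Term by term:
  ∫_0^1 -4*x^3 dx = -1;  ∫_0^1 4*x^2 dx = 4/3.
Sum: -1 + 4/3 = 1/3.
So RHS = -∫_0^1 v(x) φ(x) dx = -1/3.
LHS = RHS, so the identity holds for this test φ.
Moreover u is smooth here and v(x) = u'(x) = 4*x pointwise, so the identity holds for every test function. Hence v is the weak derivative of u.


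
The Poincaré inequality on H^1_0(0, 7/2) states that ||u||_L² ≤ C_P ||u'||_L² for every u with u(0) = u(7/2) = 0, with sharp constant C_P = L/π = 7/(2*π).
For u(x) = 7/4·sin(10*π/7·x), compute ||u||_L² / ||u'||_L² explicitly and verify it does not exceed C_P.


||u||_L² / ||u'||_L² = 7/(10*π) < C_P = 7/(2*π).

u(x) = 7/4·sin(10*π/7·x), so u'(x) = 5*π*cos(10*π*x/7)/2.
Writing u(x) = A·sin(kπx/L) with A = 7/4 and k = 5, use ∫_0^L sin²(kπx/L) dx = L/2 and ∫_0^L cos²(kπx/L) dx = L/2.
u² = 49/16·sin²(10*π/7·x) and (u')² = 25*π^2/4·cos²(10*π/7·x), and each of sin², cos² integrates to L/2 = 7/4 over (0, 7/2).
∫_0^7/2 u² dx = 343/64, so ||u||_L² = 7*sqrt(7)/8.
∫_0^7/2 (u')² dx = 175*π^2/16, so ||u'||_L² = 5*sqrt(7)*π/4.
Ratio ||u||_L² / ||u'||_L² = 7/(10*π).
Sharp Poincaré constant on H^1_0(0, 7/2) is C_P = L/π = 7/(2*π), achieved by sin(2*π/7·x).
This is the k = 5 harmonic; the ratio L/(kπ) is strictly less than C_P = L/π, consistent with the sharp inequality ||u||_L² ≤ C_P ||u'||_L².


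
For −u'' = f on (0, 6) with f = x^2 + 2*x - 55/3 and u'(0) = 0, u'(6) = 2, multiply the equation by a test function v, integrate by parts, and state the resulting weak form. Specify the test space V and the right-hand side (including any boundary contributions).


V = H^1(0, 6) (v unrestricted at boundary; u is determined up to an additive constant); weak form: ∫_0^6 u'v' dx = ∫_0^6 (x^2 + 2*x - 55/3) v dx + 2·v(6) for all v ∈ V.

Multiply both sides by a test function v and integrate from 0 to 6:
  ∫_0^6 −u''(x) v(x) dx = ∫_0^6 f(x) v(x) dx.
Integrate the LHS by parts once:
  ∫_0^6 −u'' v dx = −[u'(x) v(x)]_0^6 + ∫_0^6 u'(x) v'(x) dx.
Thus ∫_0^6 u'(x) v'(x) dx = ∫_0^6 f(x) v(x) dx + [u'(x) v(x)]_0^6.
Choose V so that boundary terms are either known or forced to vanish.
u has inhomogeneous Neumann u'(0) = 0, u'(6) = 2. [u' v]_0^6 = (2)·v(6) − (0)·v(0) = 2·v(6). Take V = H^1(0, 6); boundary term becomes part of RHS.
Weak formulation: find u (satisfying any essential BC) such that ∫_0^6 u'(x) v'(x) dx = ∫_0^6 f v dx + 2·v(6) for all v ∈ V (Neumann data are natural BCs: they enter the RHS as boundary terms).
Substituting f(x) = x^2 + 2*x - 55/3, the right-hand side is ∫_0^6 (x^2 + 2*x - 55/3) v dx + 2·v(6).
Compatibility check (pure Neumann): taking v ≡ 1 ∈ V gives 0 = ∫_0^6 f dx + (2) − (0), i.e. ∫_0^6 f dx must equal u'(0) − u'(6) = -2. Indeed ∫_0^6 (x^2 + 2*x - 55/3) dx = -2, so the data are compatible. The solution is then unique only up to an additive constant (fix it e.g. by requiring ∫_0^6 u dx = 0).


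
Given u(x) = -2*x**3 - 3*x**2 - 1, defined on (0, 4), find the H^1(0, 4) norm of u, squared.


||u||_{H^1}^2 = 227740/7

The H^1 norm (squared) on an interval (0, L) is
  ||u||_{H^1}^2 = ∫_0^L u(x)^2 dx + ∫_0^L u'(x)^2 dx.
Compute u'(x) = -6*x**2 - 6*x.
Then u(x)^2 = 4*x**6 + 12*x**5 + 9*x**4 + 4*x**3 + 6*x**2 + 1 and u'(x)^2 = 36*x**4 + 72*x**3 + 36*x**2.
Integrate each monomial from 0 to 4 using ∫_0^4 c·x^n dx = c·4^(n+1)/(n+1):
  ∫_0^4 u(x)^2 dx = ∫_0^4 (4*x^6 + 12*x^5 + 9*x^4 + 4*x^3 + 6*x^2 + 1) dx. Term by term:
    ∫_0^4 4*x^6 dx = 65536/7;  ∫_0^4 12*x^5 dx = 8192;  ∫_0^4 9*x^4 dx = 9216/5;
    ∫_0^4 4*x^3 dx = 256;  ∫_0^4 6*x^2 dx = 128;  ∫_0^4 1 dx = 4.
  Sum: 65536/7 + 8192 + 9216/5 + 256 + 128 + 4 = 692492/35.
  ∫_0^4 u'(x)^2 dx = ∫_0^4 (36*x^4 + 72*x^3 + 36*x^2) dx. Term by term:
    ∫_0^4 36*x^4 dx = 36864/5;  ∫_0^4 72*x^3 dx = 4608;  ∫_0^4 36*x^2 dx = 768.
  Sum: 36864/5 + 4608 + 768 = 63744/5.
Adding: ||u||_{H^1}^2 = 692492/35 + 63744/5 = 227740/7.


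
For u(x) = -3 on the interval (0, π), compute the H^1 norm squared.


||u||_{H^1(0,π)}^2 = 9*π

u'(x) = 0.
Expand u² and (u')² and integrate term by term on (0, π), using: for integers n ≥ 1, ∫_0^π sin²(nx) dx = ∫_0^π cos²(nx) dx = π/2; for n ≠ n', ∫_0^π sin(nx)sin(n'x) dx = ∫_0^π cos(nx)cos(n'x) dx = 0; and by product-to-sum, ∫_0^π sin(nx)cos(n'x) dx = ½∫_0^π [sin((n+n')x) + sin((n−n')x)] dx, which is 0 when n+n' is even and 2n/(n²−n'²) when n+n' is odd (it need not vanish on (0, π)). For the constant mode: ∫_0^π 1 dx = π, ∫_0^π cos(nx) dx = 0, ∫_0^π sin(nx) dx = (1−(−1)^n)/n.
  u² squared terms: (-3)²·∫1 dx = 9·π = 9*π.
  So ∫_0^π u² dx = 9*π.
  u' ≡ 0, so ∫_0^π (u')² dx = 0.
||u||_{H^1}^2 = (9*π) + (0) = 9*π.


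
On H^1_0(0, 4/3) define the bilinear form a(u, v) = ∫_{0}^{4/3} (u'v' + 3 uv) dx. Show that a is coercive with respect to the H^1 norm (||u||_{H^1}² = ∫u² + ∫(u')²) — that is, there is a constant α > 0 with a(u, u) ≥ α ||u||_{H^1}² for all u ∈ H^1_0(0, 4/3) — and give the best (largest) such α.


α = 1

Coercivity of a(·,·) on H^1_0(0, 4/3) means a(u, u) ≥ α ||u||_{H^1}² for every u ∈ H^1_0.
The interval has length L = 4/3, and Poincaré/coercivity depend only on L. Here a(u, u) = ∫(u')² + (3)·∫u².
Here c = 3 ≥ 1, so a(u,u) = ∫(u')² + c∫u² ≥ ∫(u')² + ∫u² = ||u||_{H^1}², i.e. α = 1 works. No larger α is possible: a(u,u) ≥ α||u||_{H^1}² means (1−α)∫(u')² ≥ (α−c)∫u², and for the modes u_n = sin(nπ(x−x₀)/L) (x₀ the left endpoint) one has ∫u_n²/∫(u_n')² = (L/(nπ))² → 0, so a(u_n,u_n)/||u_n||_{H^1}² → 1. Hence the optimal constant is α = 1.
Therefore α = 1.
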